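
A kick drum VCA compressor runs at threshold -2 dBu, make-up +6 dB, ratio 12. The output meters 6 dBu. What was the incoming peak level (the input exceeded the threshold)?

22 dBu

Remove make-up: 6 − 6 = 0 dBu.
Post-compression overshoot = 0 − (-2) = 2 dB.
Undo the ratio: input overshoot = 2 × 12 = 24 dB, giving input = 22 dBu.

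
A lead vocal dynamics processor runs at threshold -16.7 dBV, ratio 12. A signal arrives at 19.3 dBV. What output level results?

-13.7 dBV

The input is 36 dB above the -16.7 dBV threshold.
12:1 compression reduces that to 36/12 = 3 dB over.
So the level is -16.7 + 3 = -13.7 dBV.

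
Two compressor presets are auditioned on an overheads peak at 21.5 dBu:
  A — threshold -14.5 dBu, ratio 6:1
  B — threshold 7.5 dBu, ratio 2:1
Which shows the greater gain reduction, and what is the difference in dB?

A, by 23 dB

A: GR = 36 − 36/6 = 30 dB.
B: GR = 14 − 14/2 = 7 dB.
Difference: 23 dB in favour of A.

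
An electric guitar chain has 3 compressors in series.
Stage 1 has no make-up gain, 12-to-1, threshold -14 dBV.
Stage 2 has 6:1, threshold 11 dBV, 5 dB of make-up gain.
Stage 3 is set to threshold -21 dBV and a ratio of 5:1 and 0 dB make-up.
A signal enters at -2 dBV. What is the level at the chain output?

Stage 1: -2 dBV is 12 dB over -14 dBV; at 12:1 that becomes 1 dB over, giving -13 dBV.
Stage 2: -13 dBV is at or below the 11 dBV threshold — no compression; make-up brings it to -8 dBV.
Stage 3: -8 dBV is 13 dB over -21 dBV; at 5:1 that becomes 2.6 dB over, giving -18.4 dBV.

-18.4 dBV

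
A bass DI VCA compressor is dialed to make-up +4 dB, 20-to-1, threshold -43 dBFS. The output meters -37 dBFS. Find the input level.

Before make-up, the level was -37 − 4 = -41 dBFS.
Post-compression overshoot = -41 − (-43) = 2 dB.
Input overshoot = R × output overshoot = 40 dB → input = -43 + 40 = -3 dBFS.

-3 dBFS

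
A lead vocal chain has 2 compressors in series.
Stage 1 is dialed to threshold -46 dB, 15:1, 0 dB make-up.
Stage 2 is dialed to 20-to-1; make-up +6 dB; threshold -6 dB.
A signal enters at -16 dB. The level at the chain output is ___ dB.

Stage 1: -16 dB is 30 dB over -46 dB; at 15:1 that becomes 2 dB over, giving -44 dB.
Stage 2: -44 dB is at or below the -6 dB threshold — no compression; make-up brings it to -38 dB.

-38 dB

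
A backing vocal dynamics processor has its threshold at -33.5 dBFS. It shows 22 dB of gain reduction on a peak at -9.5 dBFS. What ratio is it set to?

Input overshoot = -9.5 − (-33.5) = 24 dB.
Output overshoot = 24 − 22 = 2 dB.
Ratio = input overshoot / output overshoot = 24 / 2 = 12.

12:1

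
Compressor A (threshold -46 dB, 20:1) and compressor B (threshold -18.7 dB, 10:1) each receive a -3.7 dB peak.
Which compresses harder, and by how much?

A, by 26.685 dB

A: 42.3 dB over, compressed to 2.115 dB over, so 40.185 dB of GR.
B: 15 dB over, compressed to 1.5 dB over, so 13.5 dB of GR.
Difference: 26.685 dB in favour of A.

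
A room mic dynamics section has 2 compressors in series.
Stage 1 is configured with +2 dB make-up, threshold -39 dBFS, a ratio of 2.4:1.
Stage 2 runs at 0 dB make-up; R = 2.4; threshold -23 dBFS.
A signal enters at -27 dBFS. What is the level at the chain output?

-32 dBFS

Stage 1: 12 dB above -39 dBFS, reduced 2.4:1 to 5 dB above → -34 dBFS; +2 dB make-up → -32 dBFS.
Stage 2: below threshold (-32 ≤ -23); passes unchanged; output -32 dBFS.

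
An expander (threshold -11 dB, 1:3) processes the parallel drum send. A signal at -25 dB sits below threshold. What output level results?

The input is 14 dB below the -11 dB threshold.
A 1:3 expander multiplies undershoot by 3: 14 × 3 = 42 dB below threshold.
Output = -11 − 42 = -53 dB.

-53 dB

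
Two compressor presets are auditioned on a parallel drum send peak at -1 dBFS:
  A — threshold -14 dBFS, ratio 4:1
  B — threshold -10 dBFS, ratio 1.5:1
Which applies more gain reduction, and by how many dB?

A, by 6.75 dB

A: 13 dB over, compressed to 3.25 dB over, so 9.75 dB of GR.
B: 9 dB over, compressed to 6 dB over, so 3 dB of GR.
A reduces 6.75 dB more.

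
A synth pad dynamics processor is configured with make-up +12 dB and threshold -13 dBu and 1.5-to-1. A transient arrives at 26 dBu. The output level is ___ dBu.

25 dBu

The input is 39 dB above the -13 dBu threshold.
1.5:1 compression reduces that to 39/1.5 = 26 dB over.
That puts the output at 13 dBu; make-up adds 12 dB, giving 25 dBu.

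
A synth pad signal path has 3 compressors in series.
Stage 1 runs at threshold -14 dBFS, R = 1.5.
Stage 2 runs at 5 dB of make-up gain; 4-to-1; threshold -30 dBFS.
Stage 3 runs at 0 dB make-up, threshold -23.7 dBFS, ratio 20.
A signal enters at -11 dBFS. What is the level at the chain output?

-23.54 dBFS

Stage 1: 3 dB above -14 dBFS, reduced 1.5:1 to 2 dB above → -12 dBFS.
Stage 2: -12 dBFS is 18 dB over -30 dBFS; at 4:1 that becomes 4.5 dB over, giving -25.5 dBFS; +5 dB make-up → -20.5 dBFS.
Stage 3: overshoot 3.2 dB → 3.2/20 = 0.16 dB → -23.54 dBFS.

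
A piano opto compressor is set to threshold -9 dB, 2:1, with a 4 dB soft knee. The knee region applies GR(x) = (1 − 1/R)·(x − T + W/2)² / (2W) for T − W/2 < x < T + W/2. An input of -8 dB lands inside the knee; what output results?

-8.5625 dB

x − T + W/2 = -8 − (-9) + 2 = 3.
GR = (1 − 1/2) × 3² / 8 = 0.5 × 9 / 8 = 0.5625 dB.
Output = -8 − 0.5625 = -8.5625 dB.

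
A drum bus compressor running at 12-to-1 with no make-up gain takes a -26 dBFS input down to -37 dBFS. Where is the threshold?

-38 dBFS

Gain reduction = -26 − (-37) = 11 dB; output overshoot = GR / (R − 1) = 11 / 11 = 1 dB.
Threshold = output − output overshoot = -37 − 1 = -38 dBFS.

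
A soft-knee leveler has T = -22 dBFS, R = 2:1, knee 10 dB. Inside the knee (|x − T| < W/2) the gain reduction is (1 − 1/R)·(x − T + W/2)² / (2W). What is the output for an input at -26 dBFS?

x − T + W/2 = -26 − (-22) + 5 = 1.
GR = (1 − 1/2) × 1² / 20 = 0.5 × 1 / 20 = 0.025 dB.
Output = -26 − 0.025 = -26.025 dBFS.

-26.025 dBFS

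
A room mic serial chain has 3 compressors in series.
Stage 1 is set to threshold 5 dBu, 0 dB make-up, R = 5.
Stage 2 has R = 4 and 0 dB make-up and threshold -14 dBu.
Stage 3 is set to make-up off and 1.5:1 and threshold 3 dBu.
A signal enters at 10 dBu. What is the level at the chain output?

Stage 1: 10 dBu is 5 dB over 5 dBu; at 5:1 that becomes 1 dB over, giving 6 dBu.
Stage 2: overshoot 20 dB → 20/4 = 5 dB → -9 dBu.
Stage 3: below threshold (-9 ≤ 3); passes unchanged; output -9 dBu.

-9 dBu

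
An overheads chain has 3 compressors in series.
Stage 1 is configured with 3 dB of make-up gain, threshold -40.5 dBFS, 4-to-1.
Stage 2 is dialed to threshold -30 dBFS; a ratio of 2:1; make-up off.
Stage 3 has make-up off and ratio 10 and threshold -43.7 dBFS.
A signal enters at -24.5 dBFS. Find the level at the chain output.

Stage 1: -24.5 dBFS is 16 dB over -40.5 dBFS; at 4:1 that becomes 4 dB over, giving -36.5 dBFS; +3 dB make-up → -33.5 dBFS.
Stage 2: below threshold (-33.5 ≤ -30); passes unchanged; output -33.5 dBFS.
Stage 3: -33.5 dBFS is 10.2 dB over -43.7 dBFS; at 10:1 that becomes 1.02 dB over, giving -42.68 dBFS.

-42.68 dBFS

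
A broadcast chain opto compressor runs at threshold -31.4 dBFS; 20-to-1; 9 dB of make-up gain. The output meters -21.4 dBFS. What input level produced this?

Remove make-up: -21.4 − 9 = -30.4 dBFS.
That's 1 dB above the -31.4 dBFS threshold.
Input overshoot = R × output overshoot = 20 dB → input = -31.4 + 20 = -11.4 dBFS.

-11.4 dBFS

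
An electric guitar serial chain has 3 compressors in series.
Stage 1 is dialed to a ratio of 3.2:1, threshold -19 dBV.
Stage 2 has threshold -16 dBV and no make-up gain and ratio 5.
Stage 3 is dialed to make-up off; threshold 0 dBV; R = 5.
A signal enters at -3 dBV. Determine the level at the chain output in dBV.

Stage 1: -3 dBV is 16 dB over -19 dBV; at 3.2:1 that becomes 5 dB over, giving -14 dBV.
Stage 2: -14 dBV is 2 dB over -16 dBV; at 5:1 that becomes 0.4 dB over, giving -15.6 dBV.
Stage 3: -15.6 dBV ≤ 0 dBV, so stage 3 doesn't engage; output -15.6 dBV.

-15.6 dBV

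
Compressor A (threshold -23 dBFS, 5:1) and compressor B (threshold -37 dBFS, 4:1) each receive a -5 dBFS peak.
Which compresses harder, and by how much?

B, by 9.6 dB

A: overshoot 18 dB → output overshoot 3.6 dB → GR 14.4 dB.
B: overshoot 32 dB → output overshoot 8 dB → GR 24 dB.
B applies 9.6 dB more gain reduction.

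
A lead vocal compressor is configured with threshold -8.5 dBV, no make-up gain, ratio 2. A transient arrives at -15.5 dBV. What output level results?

-15.5 dBV is 7 dB below the -8.5 dBV threshold, so no gain reduction is applied.
Output = input = -15.5 dBV.

-15.5 dBV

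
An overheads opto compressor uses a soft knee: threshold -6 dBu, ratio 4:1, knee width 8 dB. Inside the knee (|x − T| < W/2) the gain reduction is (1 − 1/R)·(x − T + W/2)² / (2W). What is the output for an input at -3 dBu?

-5.296875 dBu

x − T + W/2 = -3 − (-6) + 4 = 7.
GR = (1 − 1/4) × 7² / 16 = 0.75 × 49 / 16 = 2.296875 dB.
Output = -3 − 2.296875 = -5.296875 dBu.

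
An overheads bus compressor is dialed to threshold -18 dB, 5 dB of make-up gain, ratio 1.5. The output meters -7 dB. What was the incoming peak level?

Stripping the +5 dB make-up gives -12 dB at the gain stage.
Post-compression overshoot = -12 − (-18) = 6 dB.
Undo the ratio: input overshoot = 6 × 1.5 = 9 dB, giving input = -9 dB.

-9 dB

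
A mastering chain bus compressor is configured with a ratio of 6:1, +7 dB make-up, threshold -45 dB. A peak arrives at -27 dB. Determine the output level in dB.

-35 dB

Overshoot: -27 − (-45) = 18 dB.
The 18 dB excess becomes 3 dB after 6:1 reduction.
So the level is -45 + 3 = -42 dB; make-up adds 7 dB, giving -35 dB.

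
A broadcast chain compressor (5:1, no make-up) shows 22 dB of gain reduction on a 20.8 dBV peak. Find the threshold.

-6.7 dBV

Input is 27.5 dB above T (since output overshoot × R = input overshoot: (-1.2 − T)·5 = 20.8 − T gives T = -6.7 dBV).
Check: -6.7 + (20.8 − (-6.7))/5 = -6.7 + 5.5 = -1.2 dBV. ✓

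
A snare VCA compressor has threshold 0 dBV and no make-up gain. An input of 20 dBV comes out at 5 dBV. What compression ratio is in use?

Input overshoot = 20 − 0 = 20 dB; output overshoot = 5 − 0 = 5 dB.
Ratio = 20 / 5 = 4.

4:1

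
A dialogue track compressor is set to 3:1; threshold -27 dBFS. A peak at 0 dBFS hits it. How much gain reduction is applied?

The signal is 27 dB above threshold.
After 3:1 compression the overshoot becomes 27/3 = 9 dB.
Gain reduction = 27 − 9 = 18 dB.

18 dB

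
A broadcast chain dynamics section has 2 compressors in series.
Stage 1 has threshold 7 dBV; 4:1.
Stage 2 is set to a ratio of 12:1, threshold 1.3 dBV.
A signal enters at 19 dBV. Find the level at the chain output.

Stage 1: overshoot 12 dB → 12/4 = 3 dB → 10 dBV.
Stage 2: 10 dBV is 8.7 dB over 1.3 dBV; at 12:1 that becomes 0.725 dB over, giving 2.025 dBV.

2.025 dBV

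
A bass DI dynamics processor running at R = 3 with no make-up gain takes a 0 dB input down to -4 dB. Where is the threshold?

-6 dB

Let T be the threshold. Output overshoot = (input overshoot)/R, so -4 − T = (0 − T)/3.
3·(-4 − T) = 0 − T → 2·T = -12 − 0 = -12.
T = -12/2 = -6 dB.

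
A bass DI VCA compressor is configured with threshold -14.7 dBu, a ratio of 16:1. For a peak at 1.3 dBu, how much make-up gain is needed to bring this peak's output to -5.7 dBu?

Overshoot 16 dB → 16/16 = 1 dB after compression, so the compressed level is -14.7 + 1 = -13.7 dBu.
Make-up = target − compressed = -5.7 − (-13.7) = 8 dB.

8 dB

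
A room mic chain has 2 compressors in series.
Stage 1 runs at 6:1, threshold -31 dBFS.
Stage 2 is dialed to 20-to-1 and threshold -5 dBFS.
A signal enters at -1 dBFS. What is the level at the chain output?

-26 dBFS

Stage 1: 30 dB above -31 dBFS, reduced 6:1 to 5 dB above → -26 dBFS.
Stage 2: -26 dBFS is at or below the -5 dBFS threshold — no compression; output -26 dBFS.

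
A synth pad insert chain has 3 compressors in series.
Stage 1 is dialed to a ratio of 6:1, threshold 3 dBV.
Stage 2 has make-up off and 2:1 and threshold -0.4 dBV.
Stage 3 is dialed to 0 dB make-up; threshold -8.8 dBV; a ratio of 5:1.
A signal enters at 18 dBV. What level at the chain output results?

-6.53 dBV

Stage 1: 18 dBV is 15 dB over 3 dBV; at 6:1 that becomes 2.5 dB over, giving 5.5 dBV.
Stage 2: overshoot 5.9 dB → 5.9/2 = 2.95 dB → 2.55 dBV.
Stage 3: 2.55 dBV is 11.35 dB over -8.8 dBV; at 5:1 that becomes 2.27 dB over, giving -6.53 dBV.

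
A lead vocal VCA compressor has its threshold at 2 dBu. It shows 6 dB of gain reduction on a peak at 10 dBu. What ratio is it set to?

Input overshoot = 10 − 2 = 8 dB.
Output overshoot = 8 − 6 = 2 dB.
Ratio = input overshoot / output overshoot = 8 / 2 = 4.

4:1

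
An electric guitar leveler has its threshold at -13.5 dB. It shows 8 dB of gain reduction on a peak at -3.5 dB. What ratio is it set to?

5:1

Input overshoot = -3.5 − (-13.5) = 10 dB.
Output overshoot = 10 − 8 = 2 dB.
Ratio = input overshoot / output overshoot = 10 / 2 = 5.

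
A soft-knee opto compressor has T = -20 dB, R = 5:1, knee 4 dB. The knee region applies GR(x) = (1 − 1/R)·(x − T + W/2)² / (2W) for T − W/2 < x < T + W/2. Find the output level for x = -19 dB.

-19.9 dB

x − T + W/2 = -19 − (-20) + 2 = 3.
GR = (1 − 1/5) × 3² / 8 = 0.8 × 9 / 8 = 0.9 dB.
Output = -19 − 0.9 = -19.9 dB.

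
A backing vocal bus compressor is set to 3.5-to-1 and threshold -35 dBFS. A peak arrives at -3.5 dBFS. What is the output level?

-26 dBFS

Overshoot: -3.5 − (-35) = 31.5 dB.
The 31.5 dB excess becomes 9 dB after 3.5:1 reduction.
That puts the output at -26 dBFS.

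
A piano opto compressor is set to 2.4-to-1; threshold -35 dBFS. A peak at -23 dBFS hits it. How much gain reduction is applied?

Overshoot = -23 − (-35) = 12 dB.
A 2.4:1 ratio leaves 5 dB of that excess.
So the signal is attenuated by 12 − 5 = 7 dB.

7 dB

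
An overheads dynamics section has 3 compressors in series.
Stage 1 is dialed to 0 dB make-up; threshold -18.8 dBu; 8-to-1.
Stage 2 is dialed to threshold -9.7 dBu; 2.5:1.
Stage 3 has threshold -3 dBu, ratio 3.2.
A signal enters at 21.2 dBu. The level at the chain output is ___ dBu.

-13.8 dBu

Stage 1: overshoot 40 dB → 40/8 = 5 dB → -13.8 dBu.
Stage 2: -13.8 dBu is at or below the -9.7 dBu threshold — no compression; output -13.8 dBu.
Stage 3: -13.8 dBu ≤ -3 dBu, so stage 3 doesn't engage; output -13.8 dBu.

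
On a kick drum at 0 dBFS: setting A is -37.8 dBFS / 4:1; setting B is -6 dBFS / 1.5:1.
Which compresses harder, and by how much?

A, by 26.35 dB

A: GR = 37.8 − 37.8/4 = 28.35 dB.
B: GR = 6 − 6/1.5 = 2 dB.
A applies 26.35 dB more gain reduction.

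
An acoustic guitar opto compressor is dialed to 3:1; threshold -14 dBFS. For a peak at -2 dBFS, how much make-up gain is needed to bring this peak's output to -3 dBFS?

7 dB

Without make-up, output = threshold + overshoot/3 = -14 + 4 = -10 dBFS.
Gap to target: 7 dB.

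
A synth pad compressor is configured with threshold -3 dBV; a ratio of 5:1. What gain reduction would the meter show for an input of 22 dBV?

22 dBV exceeds the threshold by 25 dB.
A 5:1 ratio leaves 5 dB of that excess.
GR = overshoot in − overshoot out = 25 − 5 = 20 dB.

20 dB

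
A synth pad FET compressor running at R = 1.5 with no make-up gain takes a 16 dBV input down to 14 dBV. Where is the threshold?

Input is 6 dB above T (since output overshoot × R = input overshoot: (14 − T)·1.5 = 16 − T gives T = 10 dBV).
Check: 10 + (16 − 10)/1.5 = 10 + 4 = 14 dBV. ✓

10 dBV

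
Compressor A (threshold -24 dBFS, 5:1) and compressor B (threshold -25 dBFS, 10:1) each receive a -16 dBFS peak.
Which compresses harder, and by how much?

B, by 1.7 dB

A: 8 dB over, compressed to 1.6 dB over, so 6.4 dB of GR.
B: 9 dB over, compressed to 0.9 dB over, so 8.1 dB of GR.
B applies 1.7 dB more gain reduction.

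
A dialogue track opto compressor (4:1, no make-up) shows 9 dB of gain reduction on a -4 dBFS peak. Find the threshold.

Gain reduction = -4 − (-13) = 9 dB; output overshoot = GR / (R − 1) = 9 / 3 = 3 dB.
Threshold = output − output overshoot = -13 − 3 = -16 dBFS.

-16 dBFS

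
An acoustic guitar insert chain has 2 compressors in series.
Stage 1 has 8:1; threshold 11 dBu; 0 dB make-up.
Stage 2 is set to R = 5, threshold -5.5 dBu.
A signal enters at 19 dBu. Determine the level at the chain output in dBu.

-2 dBu

Stage 1: 19 dBu is 8 dB over 11 dBu; at 8:1 that becomes 1 dB over, giving 12 dBu.
Stage 2: 12 dBu is 17.5 dB over -5.5 dBu; at 5:1 that becomes 3.5 dB over, giving -2 dBu.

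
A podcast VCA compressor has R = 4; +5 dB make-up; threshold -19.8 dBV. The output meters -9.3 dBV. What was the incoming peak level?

2.2 dBV

Stripping the +5 dB make-up gives -14.3 dBV at the gain stage.
The compressed level sits -14.3 − (-19.8) = 5.5 dB over threshold.
Undo the ratio: input overshoot = 5.5 × 4 = 22 dB, giving input = 2.2 dBV.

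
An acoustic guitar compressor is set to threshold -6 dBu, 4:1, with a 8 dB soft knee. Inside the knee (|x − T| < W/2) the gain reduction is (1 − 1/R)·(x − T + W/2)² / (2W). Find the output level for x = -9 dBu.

-9.046875 dBu

x − T + W/2 = -9 − (-6) + 4 = 1.
GR = (1 − 1/4) × 1² / 16 = 0.75 × 1 / 16 = 0.046875 dB.
Output = -9 − 0.046875 = -9.046875 dBu.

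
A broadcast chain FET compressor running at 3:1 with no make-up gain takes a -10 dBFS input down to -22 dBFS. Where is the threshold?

Gain reduction = -10 − (-22) = 12 dB; output overshoot = GR / (R − 1) = 12 / 2 = 6 dB.
Threshold = output − output overshoot = -22 − 6 = -28 dBFS.

-28 dBFS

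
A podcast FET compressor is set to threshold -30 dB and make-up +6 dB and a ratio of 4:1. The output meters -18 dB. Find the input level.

Remove make-up: -18 − 6 = -24 dB.
Post-compression overshoot = -24 − (-30) = 6 dB.
Before 4:1 compression the overshoot was 6 × 4 = 24 dB, so input = -30 + 24 = -6 dB.

-6 dB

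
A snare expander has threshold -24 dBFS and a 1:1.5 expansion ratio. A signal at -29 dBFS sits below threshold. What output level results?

The input is 5 dB below the -24 dBFS threshold.
A 1:1.5 expander multiplies undershoot by 1.5: 5 × 1.5 = 7.5 dB below threshold.
Output = -24 − 7.5 = -31.5 dBFS.

-31.5 dBFS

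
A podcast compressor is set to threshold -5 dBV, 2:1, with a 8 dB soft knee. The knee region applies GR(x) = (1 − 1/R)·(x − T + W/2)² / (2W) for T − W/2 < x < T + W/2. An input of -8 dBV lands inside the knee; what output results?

x − T + W/2 = -8 − (-5) + 4 = 1.
GR = (1 − 1/2) × 1² / 16 = 0.5 × 1 / 16 = 0.03125 dB.
Output = -8 − 0.03125 = -8.03125 dBV.

-8.03125 dBV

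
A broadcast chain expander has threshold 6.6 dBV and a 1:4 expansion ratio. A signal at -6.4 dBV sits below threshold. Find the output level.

The input is 13 dB below the 6.6 dBV threshold.
A 1:4 expander multiplies undershoot by 4: 13 × 4 = 52 dB below threshold.
Output = 6.6 − 52 = -45.4 dBV.

-45.4 dBV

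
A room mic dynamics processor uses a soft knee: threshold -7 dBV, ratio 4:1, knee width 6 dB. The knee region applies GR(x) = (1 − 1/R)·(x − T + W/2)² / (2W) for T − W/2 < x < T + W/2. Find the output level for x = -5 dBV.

x − T + W/2 = -5 − (-7) + 3 = 5.
GR = (1 − 1/4) × 5² / 12 = 0.75 × 25 / 12 = 1.5625 dB.
Output = -5 − 1.5625 = -6.5625 dBV.

-6.5625 dBV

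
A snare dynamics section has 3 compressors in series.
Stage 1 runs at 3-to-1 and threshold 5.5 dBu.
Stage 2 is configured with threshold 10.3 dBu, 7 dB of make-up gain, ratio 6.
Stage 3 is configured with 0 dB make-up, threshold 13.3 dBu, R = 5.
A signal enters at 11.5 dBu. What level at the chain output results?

13.54 dBu

Stage 1: overshoot 6 dB → 6/3 = 2 dB → 7.5 dBu.
Stage 2: below threshold (7.5 ≤ 10.3); passes unchanged; make-up brings it to 14.5 dBu.
Stage 3: 1.2 dB above 13.3 dBu, reduced 5:1 to 0.24 dB above → 13.54 dBu.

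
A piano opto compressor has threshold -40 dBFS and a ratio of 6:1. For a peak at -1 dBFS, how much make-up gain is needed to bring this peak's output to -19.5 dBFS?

Without make-up, output = threshold + overshoot/6 = -40 + 6.5 = -33.5 dBFS.
Gap to target: 14 dB.

14 dB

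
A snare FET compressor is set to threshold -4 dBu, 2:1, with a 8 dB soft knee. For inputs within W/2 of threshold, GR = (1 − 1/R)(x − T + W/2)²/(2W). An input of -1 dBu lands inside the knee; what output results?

-2.53125 dBu

x − T + W/2 = -1 − (-4) + 4 = 7.
GR = (1 − 1/2) × 7² / 16 = 0.5 × 49 / 16 = 1.53125 dB.
Output = -1 − 1.53125 = -2.53125 dBu.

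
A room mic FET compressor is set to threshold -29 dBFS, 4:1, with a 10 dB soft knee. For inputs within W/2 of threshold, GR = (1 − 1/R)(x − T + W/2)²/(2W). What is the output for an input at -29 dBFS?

-29.9375 dBFS

x − T + W/2 = -29 − (-29) + 5 = 5.
GR = (1 − 1/4) × 5² / 20 = 0.75 × 25 / 20 = 0.9375 dB.
Output = -29 − 0.9375 = -29.9375 dBFS.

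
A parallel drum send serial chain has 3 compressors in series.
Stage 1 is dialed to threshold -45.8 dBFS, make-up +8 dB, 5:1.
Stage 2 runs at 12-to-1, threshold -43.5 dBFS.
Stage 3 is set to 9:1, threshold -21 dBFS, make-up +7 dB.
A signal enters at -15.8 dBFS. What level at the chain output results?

-35.525 dBFS

Stage 1: overshoot 30 dB → 30/5 = 6 dB → -39.8 dBFS; +8 dB make-up → -31.8 dBFS.
Stage 2: -31.8 dBFS is 11.7 dB over -43.5 dBFS; at 12:1 that becomes 0.975 dB over, giving -42.525 dBFS.
Stage 3: below threshold (-42.525 ≤ -21); passes unchanged; make-up brings it to -35.525 dBFS.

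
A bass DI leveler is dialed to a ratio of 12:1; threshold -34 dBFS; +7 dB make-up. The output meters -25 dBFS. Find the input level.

-10 dBFS

Stripping the +7 dB make-up gives -32 dBFS at the gain stage.
The compressed level sits -32 − (-34) = 2 dB over threshold.
Input overshoot = R × output overshoot = 24 dB → input = -34 + 24 = -10 dBFS.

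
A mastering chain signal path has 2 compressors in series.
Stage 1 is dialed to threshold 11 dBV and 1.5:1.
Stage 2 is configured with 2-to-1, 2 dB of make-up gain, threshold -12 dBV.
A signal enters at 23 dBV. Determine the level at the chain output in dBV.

Stage 1: overshoot 12 dB → 12/1.5 = 8 dB → 19 dBV.
Stage 2: 19 dBV is 31 dB over -12 dBV; at 2:1 that becomes 15.5 dB over, giving 3.5 dBV; +2 dB make-up → 5.5 dBV.

5.5 dBV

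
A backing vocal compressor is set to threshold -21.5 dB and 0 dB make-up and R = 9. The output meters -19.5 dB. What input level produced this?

-3.5 dB

Post-compression overshoot = -19.5 − (-21.5) = 2 dB.
Input overshoot = R × output overshoot = 18 dB → input = -21.5 + 18 = -3.5 dB.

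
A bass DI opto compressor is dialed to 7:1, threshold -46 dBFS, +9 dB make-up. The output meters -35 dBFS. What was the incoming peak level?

Before make-up, the level was -35 − 9 = -44 dBFS.
The compressed level sits -44 − (-46) = 2 dB over threshold.
Before 7:1 compression the overshoot was 2 × 7 = 14 dB, so input = -46 + 14 = -32 dBFS.

-32 dBFS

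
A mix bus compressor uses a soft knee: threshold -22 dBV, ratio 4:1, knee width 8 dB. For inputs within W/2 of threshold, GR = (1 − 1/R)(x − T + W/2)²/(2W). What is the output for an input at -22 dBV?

x − T + W/2 = -22 − (-22) + 4 = 4.
GR = (1 − 1/4) × 4² / 16 = 0.75 × 16 / 16 = 0.75 dB.
Output = -22 − 0.75 = -22.75 dBV.

-22.75 dBV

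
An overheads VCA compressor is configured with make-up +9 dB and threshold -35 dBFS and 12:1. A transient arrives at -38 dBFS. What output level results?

-38 dBFS is 3 dB below the -35 dBFS threshold, so no gain reduction is applied.
Make-up gain adds 9 dB: -38 + 9 = -29 dBFS.

-29 dBFS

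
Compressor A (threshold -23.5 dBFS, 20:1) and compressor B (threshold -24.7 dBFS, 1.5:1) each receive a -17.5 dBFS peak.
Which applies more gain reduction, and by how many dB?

A, by 3.3 dB

A: overshoot 6 dB → output overshoot 0.3 dB → GR 5.7 dB.
B: overshoot 7.2 dB → output overshoot 4.8 dB → GR 2.4 dB.
A reduces 3.3 dB more.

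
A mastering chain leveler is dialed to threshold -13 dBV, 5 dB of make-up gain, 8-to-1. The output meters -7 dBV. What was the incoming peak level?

-5 dBV

Remove make-up: -7 − 5 = -12 dBV.
That's 1 dB above the -13 dBV threshold.
Undo the ratio: input overshoot = 1 × 8 = 8 dB, giving input = -5 dBV.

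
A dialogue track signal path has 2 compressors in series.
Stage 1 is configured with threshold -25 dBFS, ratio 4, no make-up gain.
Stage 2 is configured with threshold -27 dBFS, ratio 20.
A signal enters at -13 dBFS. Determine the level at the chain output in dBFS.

-26.75 dBFS

Stage 1: 12 dB above -25 dBFS, reduced 4:1 to 3 dB above → -22 dBFS.
Stage 2: overshoot 5 dB → 5/20 = 0.25 dB → -26.75 dBFS.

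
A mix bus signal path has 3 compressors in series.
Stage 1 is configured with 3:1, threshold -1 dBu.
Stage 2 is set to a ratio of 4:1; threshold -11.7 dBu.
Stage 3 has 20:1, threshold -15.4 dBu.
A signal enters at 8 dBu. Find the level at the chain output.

Stage 1: 8 dBu is 9 dB over -1 dBu; at 3:1 that becomes 3 dB over, giving 2 dBu.
Stage 2: overshoot 13.7 dB → 13.7/4 = 3.425 dB → -8.275 dBu.
Stage 3: overshoot 7.125 dB → 7.125/20 = 0.35625 dB → -15.04375 dBu.

-15.04375 dBu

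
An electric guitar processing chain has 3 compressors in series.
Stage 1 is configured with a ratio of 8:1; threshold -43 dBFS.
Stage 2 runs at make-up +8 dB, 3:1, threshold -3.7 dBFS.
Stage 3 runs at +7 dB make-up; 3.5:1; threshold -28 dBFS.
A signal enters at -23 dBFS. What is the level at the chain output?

Stage 1: 20 dB above -43 dBFS, reduced 8:1 to 2.5 dB above → -40.5 dBFS.
Stage 2: below threshold (-40.5 ≤ -3.7); passes unchanged; make-up brings it to -32.5 dBFS.
Stage 3: -32.5 dBFS ≤ -28 dBFS, so stage 3 doesn't engage; make-up brings it to -25.5 dBFS.

-25.5 dBFS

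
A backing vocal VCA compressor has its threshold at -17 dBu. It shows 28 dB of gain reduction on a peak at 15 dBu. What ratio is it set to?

8:1

Input overshoot = 15 − (-17) = 32 dB.
Output overshoot = 32 − 28 = 4 dB.
Ratio = input overshoot / output overshoot = 32 / 4 = 8.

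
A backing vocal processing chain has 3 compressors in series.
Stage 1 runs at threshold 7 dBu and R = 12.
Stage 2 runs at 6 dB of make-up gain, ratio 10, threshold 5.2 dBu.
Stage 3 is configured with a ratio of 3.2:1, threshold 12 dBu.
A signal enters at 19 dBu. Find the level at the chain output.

11.48 dBu

Stage 1: overshoot 12 dB → 12/12 = 1 dB → 8 dBu.
Stage 2: 8 dBu is 2.8 dB over 5.2 dBu; at 10:1 that becomes 0.28 dB over, giving 5.48 dBu; +6 dB make-up → 11.48 dBu.
Stage 3: below threshold (11.48 ≤ 12); passes unchanged; output 11.48 dBu.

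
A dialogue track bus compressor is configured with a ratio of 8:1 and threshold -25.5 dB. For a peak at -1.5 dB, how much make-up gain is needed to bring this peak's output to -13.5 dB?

9 dB

Overshoot 24 dB → 24/8 = 3 dB after compression, so the compressed level is -25.5 + 3 = -22.5 dB.
Make-up = target − compressed = -13.5 − (-22.5) = 9 dB.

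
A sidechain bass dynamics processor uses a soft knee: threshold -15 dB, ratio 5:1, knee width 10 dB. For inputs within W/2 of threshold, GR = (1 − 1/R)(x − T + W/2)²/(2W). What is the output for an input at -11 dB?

-14.24 dB

x − T + W/2 = -11 − (-15) + 5 = 9.
GR = (1 − 1/5) × 9² / 20 = 0.8 × 81 / 20 = 3.24 dB.
Output = -11 − 3.24 = -14.24 dB.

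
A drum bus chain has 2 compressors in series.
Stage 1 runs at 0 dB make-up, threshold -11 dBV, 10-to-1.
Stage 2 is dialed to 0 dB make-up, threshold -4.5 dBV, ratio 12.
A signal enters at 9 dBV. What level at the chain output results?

Stage 1: 20 dB above -11 dBV, reduced 10:1 to 2 dB above → -9 dBV.
Stage 2: -9 dBV is at or below the -4.5 dBV threshold — no compression; output -9 dBV.

-9 dBV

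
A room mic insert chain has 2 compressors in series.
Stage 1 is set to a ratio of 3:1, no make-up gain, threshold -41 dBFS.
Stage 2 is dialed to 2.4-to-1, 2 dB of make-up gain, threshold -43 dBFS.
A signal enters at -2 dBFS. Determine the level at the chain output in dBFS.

-34.75 dBFS

Stage 1: 39 dB above -41 dBFS, reduced 3:1 to 13 dB above → -28 dBFS.
Stage 2: 15 dB above -43 dBFS, reduced 2.4:1 to 6.25 dB above → -36.75 dBFS; +2 dB make-up → -34.75 dBFS.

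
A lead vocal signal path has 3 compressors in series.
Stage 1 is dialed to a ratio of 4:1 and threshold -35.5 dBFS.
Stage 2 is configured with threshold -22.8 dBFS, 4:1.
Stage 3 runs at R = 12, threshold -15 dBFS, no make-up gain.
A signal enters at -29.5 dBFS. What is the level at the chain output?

-34 dBFS

Stage 1: 6 dB above -35.5 dBFS, reduced 4:1 to 1.5 dB above → -34 dBFS.
Stage 2: below threshold (-34 ≤ -22.8); passes unchanged; output -34 dBFS.
Stage 3: below threshold (-34 ≤ -15); passes unchanged; output -34 dBFS.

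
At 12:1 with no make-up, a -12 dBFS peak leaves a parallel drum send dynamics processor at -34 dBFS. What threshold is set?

Gain reduction = -12 − (-34) = 22 dB; output overshoot = GR / (R − 1) = 22 / 11 = 2 dB.
Threshold = output − output overshoot = -34 − 2 = -36 dBFS.

-36 dBFS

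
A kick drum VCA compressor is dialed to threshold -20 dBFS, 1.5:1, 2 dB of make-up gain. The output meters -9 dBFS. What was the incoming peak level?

Stripping the +2 dB make-up gives -11 dBFS at the gain stage.
That's 9 dB above the -20 dBFS threshold.
Undo the ratio: input overshoot = 9 × 1.5 = 13.5 dB, giving input = -6.5 dBFS.

-6.5 dBFS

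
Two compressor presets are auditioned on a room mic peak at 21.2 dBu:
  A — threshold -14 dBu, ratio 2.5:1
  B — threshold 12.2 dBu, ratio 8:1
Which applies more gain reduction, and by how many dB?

A, by 13.245 dB

A: GR = 35.2 − 35.2/2.5 = 21.12 dB.
B: GR = 9 − 9/8 = 7.875 dB.
Difference: 13.245 dB in favour of A.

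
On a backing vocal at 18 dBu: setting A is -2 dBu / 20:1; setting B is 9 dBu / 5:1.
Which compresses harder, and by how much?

A, by 11.8 dB

A: overshoot 20 dB → output overshoot 1 dB → GR 19 dB.
B: overshoot 9 dB → output overshoot 1.8 dB → GR 7.2 dB.
A applies 11.8 dB more gain reduction.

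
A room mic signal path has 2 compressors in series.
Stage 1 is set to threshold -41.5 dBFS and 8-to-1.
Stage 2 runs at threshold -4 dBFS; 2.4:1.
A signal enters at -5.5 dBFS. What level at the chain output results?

Stage 1: 36 dB above -41.5 dBFS, reduced 8:1 to 4.5 dB above → -37 dBFS.
Stage 2: below threshold (-37 ≤ -4); passes unchanged; output -37 dBFS.

-37 dBFS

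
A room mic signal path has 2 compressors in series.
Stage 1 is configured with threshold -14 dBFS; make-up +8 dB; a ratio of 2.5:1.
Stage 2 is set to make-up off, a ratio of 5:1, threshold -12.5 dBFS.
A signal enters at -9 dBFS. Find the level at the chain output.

-10.8 dBFS

Stage 1: 5 dB above -14 dBFS, reduced 2.5:1 to 2 dB above → -12 dBFS; +8 dB make-up → -4 dBFS.
Stage 2: 8.5 dB above -12.5 dBFS, reduced 5:1 to 1.7 dB above → -10.8 dBFS.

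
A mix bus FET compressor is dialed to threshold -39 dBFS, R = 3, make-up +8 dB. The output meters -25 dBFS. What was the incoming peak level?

Before make-up, the level was -25 − 8 = -33 dBFS.
That's 6 dB above the -39 dBFS threshold.
Undo the ratio: input overshoot = 6 × 3 = 18 dB, giving input = -21 dBFS.

-21 dBFS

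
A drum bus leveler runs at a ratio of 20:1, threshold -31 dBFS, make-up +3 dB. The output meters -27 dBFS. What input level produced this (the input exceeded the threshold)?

-11 dBFS

Before make-up, the level was -27 − 3 = -30 dBFS.
The compressed level sits -30 − (-31) = 1 dB over threshold.
Before 20:1 compression the overshoot was 1 × 20 = 20 dB, so input = -31 + 20 = -11 dBFS.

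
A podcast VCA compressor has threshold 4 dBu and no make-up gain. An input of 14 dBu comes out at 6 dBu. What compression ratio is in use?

5:1

Input overshoot = 14 − 4 = 10 dB; output overshoot = 6 − 4 = 2 dB.
Ratio = 10 / 2 = 5.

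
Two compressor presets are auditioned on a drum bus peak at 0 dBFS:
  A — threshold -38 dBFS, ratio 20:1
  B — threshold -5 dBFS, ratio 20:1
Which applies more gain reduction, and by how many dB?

A: 38 dB over, compressed to 1.9 dB over, so 36.1 dB of GR.
B: 5 dB over, compressed to 0.25 dB over, so 4.75 dB of GR.
A reduces 31.35 dB more.

A, by 31.35 dB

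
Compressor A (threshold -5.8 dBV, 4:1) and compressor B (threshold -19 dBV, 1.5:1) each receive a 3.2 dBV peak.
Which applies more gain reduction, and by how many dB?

A: overshoot 9 dB → output overshoot 2.25 dB → GR 6.75 dB.
B: overshoot 22.2 dB → output overshoot 14.8 dB → GR 7.4 dB.
Difference: 0.65 dB in favour of B.

B, by 0.65 dB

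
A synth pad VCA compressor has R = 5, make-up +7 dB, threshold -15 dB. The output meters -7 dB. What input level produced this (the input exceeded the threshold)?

Before make-up, the level was -7 − 7 = -14 dB.
The compressed level sits -14 − (-15) = 1 dB over threshold.
Undo the ratio: input overshoot = 1 × 5 = 5 dB, giving input = -10 dB.

-10 dB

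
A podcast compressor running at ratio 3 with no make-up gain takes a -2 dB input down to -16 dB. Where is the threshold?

-23 dB

Input is 21 dB above T (since output overshoot × R = input overshoot: (-16 − T)·3 = -2 − T gives T = -23 dB).
Check: -23 + (-2 − (-23))/3 = -23 + 7 = -16 dB. ✓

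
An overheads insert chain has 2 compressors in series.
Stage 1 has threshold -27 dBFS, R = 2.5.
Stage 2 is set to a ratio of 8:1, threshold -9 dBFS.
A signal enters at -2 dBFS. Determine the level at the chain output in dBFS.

Stage 1: overshoot 25 dB → 25/2.5 = 10 dB → -17 dBFS.
Stage 2: -17 dBFS is at or below the -9 dBFS threshold — no compression; output -17 dBFS.

-17 dBFS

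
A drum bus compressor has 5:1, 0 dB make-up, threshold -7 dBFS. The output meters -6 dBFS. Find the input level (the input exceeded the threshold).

-2 dBFS

The compressed level sits -6 − (-7) = 1 dB over threshold.
Before 5:1 compression the overshoot was 1 × 5 = 5 dB, so input = -7 + 5 = -2 dBFS.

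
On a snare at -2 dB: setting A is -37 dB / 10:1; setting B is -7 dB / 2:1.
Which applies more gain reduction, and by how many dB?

A, by 29 dB

A: overshoot 35 dB → output overshoot 3.5 dB → GR 31.5 dB.
B: overshoot 5 dB → output overshoot 2.5 dB → GR 2.5 dB.
A reduces 29 dB more.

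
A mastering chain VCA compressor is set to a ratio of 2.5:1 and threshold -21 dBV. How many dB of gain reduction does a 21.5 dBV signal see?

Overshoot = 21.5 − (-21) = 42.5 dB.
At 2.5:1, output sits 42.5/2.5 = 17 dB above threshold.
Gain reduction = 42.5 − 17 = 25.5 dB.

25.5 dB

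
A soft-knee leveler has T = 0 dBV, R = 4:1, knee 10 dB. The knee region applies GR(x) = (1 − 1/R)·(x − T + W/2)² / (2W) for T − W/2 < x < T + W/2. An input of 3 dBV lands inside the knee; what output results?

0.6 dBV

x − T + W/2 = 3 − 0 + 5 = 8.
GR = (1 − 1/4) × 8² / 20 = 0.75 × 64 / 20 = 2.4 dB.
Output = 3 − 2.4 = 0.6 dBV.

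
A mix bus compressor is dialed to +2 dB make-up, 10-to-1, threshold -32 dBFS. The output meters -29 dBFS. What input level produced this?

Before make-up, the level was -29 − 2 = -31 dBFS.
The compressed level sits -31 − (-32) = 1 dB over threshold.
Input overshoot = R × output overshoot = 10 dB → input = -32 + 10 = -22 dBFS.

-22 dBFS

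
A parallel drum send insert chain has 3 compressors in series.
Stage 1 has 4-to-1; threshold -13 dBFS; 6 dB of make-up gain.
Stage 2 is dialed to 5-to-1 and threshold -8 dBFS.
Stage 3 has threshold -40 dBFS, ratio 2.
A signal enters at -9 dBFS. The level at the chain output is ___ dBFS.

-23.8 dBFS

Stage 1: -9 dBFS is 4 dB over -13 dBFS; at 4:1 that becomes 1 dB over, giving -12 dBFS; +6 dB make-up → -6 dBFS.
Stage 2: -6 dBFS is 2 dB over -8 dBFS; at 5:1 that becomes 0.4 dB over, giving -7.6 dBFS.
Stage 3: -7.6 dBFS is 32.4 dB over -40 dBFS; at 2:1 that becomes 16.2 dB over, giving -23.8 dBFS.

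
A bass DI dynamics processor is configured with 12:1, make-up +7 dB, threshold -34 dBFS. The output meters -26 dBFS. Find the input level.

-22 dBFS

Stripping the +7 dB make-up gives -33 dBFS at the gain stage.
Post-compression overshoot = -33 − (-34) = 1 dB.
Before 12:1 compression the overshoot was 1 × 12 = 12 dB, so input = -34 + 12 = -22 dBFS.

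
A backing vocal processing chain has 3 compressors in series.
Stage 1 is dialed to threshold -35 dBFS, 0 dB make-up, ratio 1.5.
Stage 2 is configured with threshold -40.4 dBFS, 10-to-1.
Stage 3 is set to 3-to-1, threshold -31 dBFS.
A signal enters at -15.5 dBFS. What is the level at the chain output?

Stage 1: overshoot 19.5 dB → 19.5/1.5 = 13 dB → -22 dBFS.
Stage 2: 18.4 dB above -40.4 dBFS, reduced 10:1 to 1.84 dB above → -38.56 dBFS.
Stage 3: -38.56 dBFS is at or below the -31 dBFS threshold — no compression; output -38.56 dBFS.

-38.56 dBFS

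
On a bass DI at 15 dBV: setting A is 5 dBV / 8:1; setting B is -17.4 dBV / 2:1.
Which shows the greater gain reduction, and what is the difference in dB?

A: overshoot 10 dB → output overshoot 1.25 dB → GR 8.75 dB.
B: overshoot 32.4 dB → output overshoot 16.2 dB → GR 16.2 dB.
Difference: 7.45 dB in favour of B.

B, by 7.45 dB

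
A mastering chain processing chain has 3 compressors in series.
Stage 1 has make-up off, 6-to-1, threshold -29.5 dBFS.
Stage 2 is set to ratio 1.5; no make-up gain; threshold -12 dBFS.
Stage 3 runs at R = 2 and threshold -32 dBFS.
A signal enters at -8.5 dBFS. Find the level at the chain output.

Stage 1: overshoot 21 dB → 21/6 = 3.5 dB → -26 dBFS.
Stage 2: -26 dBFS is at or below the -12 dBFS threshold — no compression; output -26 dBFS.
Stage 3: -26 dBFS is 6 dB over -32 dBFS; at 2:1 that becomes 3 dB over, giving -29 dBFS.

-29 dBFS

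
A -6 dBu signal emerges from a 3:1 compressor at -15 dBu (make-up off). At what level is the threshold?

Input is 13.5 dB above T (since output overshoot × R = input overshoot: (-15 − T)·3 = -6 − T gives T = -19.5 dBu).
Check: -19.5 + (-6 − (-19.5))/3 = -19.5 + 4.5 = -15 dBu. ✓

-19.5 dBu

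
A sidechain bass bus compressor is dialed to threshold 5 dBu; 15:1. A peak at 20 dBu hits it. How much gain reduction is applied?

The signal is 15 dB above threshold.
At 15:1, output sits 15/15 = 1 dB above threshold.
Gain reduction = 15 − 1 = 14 dB.

14 dB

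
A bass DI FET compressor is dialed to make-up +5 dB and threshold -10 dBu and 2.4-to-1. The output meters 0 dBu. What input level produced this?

2 dBu

Before make-up, the level was 0 − 5 = -5 dBu.
That's 5 dB above the -10 dBu threshold.
Undo the ratio: input overshoot = 5 × 2.4 = 12 dB, giving input = 2 dBu.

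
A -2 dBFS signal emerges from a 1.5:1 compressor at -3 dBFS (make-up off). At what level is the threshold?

Gain reduction = -2 − (-3) = 1 dB; output overshoot = GR / (R − 1) = 1 / 0.5 = 2 dB.
Threshold = output − output overshoot = -3 − 2 = -5 dBFS.

-5 dBFS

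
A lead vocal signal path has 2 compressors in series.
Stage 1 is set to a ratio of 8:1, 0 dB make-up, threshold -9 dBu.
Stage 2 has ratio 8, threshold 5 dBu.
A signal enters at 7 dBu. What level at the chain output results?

-7 dBu

Stage 1: 16 dB above -9 dBu, reduced 8:1 to 2 dB above → -7 dBu.
Stage 2: -7 dBu is at or below the 5 dBu threshold — no compression; output -7 dBu.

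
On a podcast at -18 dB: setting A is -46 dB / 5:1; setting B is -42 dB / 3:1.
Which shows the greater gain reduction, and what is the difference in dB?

A: GR = 28 − 28/5 = 22.4 dB.
B: GR = 24 − 24/3 = 16 dB.
A applies 6.4 dB more gain reduction.

A, by 6.4 dB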